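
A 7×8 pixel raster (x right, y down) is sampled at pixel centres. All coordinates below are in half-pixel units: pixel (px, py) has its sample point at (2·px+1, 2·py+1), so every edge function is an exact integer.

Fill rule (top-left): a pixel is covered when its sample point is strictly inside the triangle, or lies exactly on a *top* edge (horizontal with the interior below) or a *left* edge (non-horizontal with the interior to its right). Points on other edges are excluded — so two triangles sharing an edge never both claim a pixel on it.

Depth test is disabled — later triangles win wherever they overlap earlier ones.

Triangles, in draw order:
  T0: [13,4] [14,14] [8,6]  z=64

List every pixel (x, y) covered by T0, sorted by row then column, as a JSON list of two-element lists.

T0:
  2·area = 52
  edge (13, 4)→(14, 14): d=(1,10) right/bottom  bias=-1
  edge (14, 14)→(8, 6): d=(-6,-8) top-left  bias=+0
  edge (8, 6)→(13, 4): d=(5,-2) top-left  bias=+0
    (5,2)@(11, 5): e=[21,30,1] → █
    (6,2)@(13, 5): e=[1,46,5] → █
    (4,3)@(9, 7): e=[43,2,7] → █
    (4,4)@(9, 9): e=[45,-10,17] → ·
    (5,4)@(11, 9): e=[25,6,21] → █
    (5,5)@(11, 11): e=[27,-6,31] → ·
    (6,5)@(13, 11): e=[7,10,35] → █
    (6,6)@(13, 13): e=[9,-2,45] → ·
  covered (8 px):
    · · · · · · ·
    · · · · · · ·
    · · · · · █ █
    · · · · █ █ █
    · · · · · █ █
    · · · · · · █
    · · · · · · ·
    · · · · · · ·

Result: [[5,2],[6,2],[4,3],[5,3],[6,3],[5,4],[6,4],[6,5]]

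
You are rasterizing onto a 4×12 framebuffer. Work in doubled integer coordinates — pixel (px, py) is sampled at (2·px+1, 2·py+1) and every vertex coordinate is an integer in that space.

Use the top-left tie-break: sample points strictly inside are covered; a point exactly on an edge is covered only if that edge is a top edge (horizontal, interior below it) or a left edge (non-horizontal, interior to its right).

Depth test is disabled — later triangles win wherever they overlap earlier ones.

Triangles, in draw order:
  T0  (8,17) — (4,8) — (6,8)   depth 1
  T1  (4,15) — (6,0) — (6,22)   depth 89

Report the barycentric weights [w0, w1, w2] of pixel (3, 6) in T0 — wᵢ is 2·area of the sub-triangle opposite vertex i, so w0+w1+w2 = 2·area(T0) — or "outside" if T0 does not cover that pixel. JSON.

T0:
  2·area = 18
  edge (8, 17)→(4, 8): d=(-4,-9) top-left  bias=+0
  edge (4, 8)→(6, 8): d=(2,0) top-left  bias=+0
  edge (6, 8)→(8, 17): d=(2,9) right/bottom  bias=-1
    (2,4)@(5, 9): e=[5,2,11] → X
    (3,4)@(7, 9): e=[23,2,-7] → .
    (2,5)@(5, 11): e=[-3,6,15] → .
    (3,6)@(7, 13): e=[7,10,1] → X
    (3,7)@(7, 15): e=[-1,14,5] → .
  covered (2 px):
    . . . .
    . . . .
    . . . .
    . . . .
    . . X .
    . . . .
    . . . X
    . . . .
    . . . .
    . . . .
    . . . .
    . . . .
T1:
  2·area = 44
  edge (4, 15)→(6, 0): d=(2,-15) top-left  bias=+0
  edge (6, 0)→(6, 22): d=(0,22) right/bottom  bias=-1
  edge (6, 22)→(4, 15): d=(-2,-7) top-left  bias=+0
    (2,4)@(5, 9): e=[3,22,19] → X
    (3,4)@(7, 9): e=[33,-22,33] → .
    (2,5)@(5, 11): e=[7,22,15] → X
    (3,5)@(7, 11): e=[37,-22,29] → .
    (2,6)@(5, 13): e=[11,22,11] → X
    (3,6)@(7, 13): e=[41,-22,25] → .
    (2,7)@(5, 15): e=[15,22,7] → X
    (3,7)@(7, 15): e=[45,-22,21] → .
    (2,8)@(5, 17): e=[19,22,3] → X
    (3,8)@(7, 17): e=[49,-22,17] → .
    (2,9)@(5, 19): e=[23,22,-1] → .
  covered (5 px):
    . . . .
    . . . .
    . . . .
    . . . .
    . . X .
    . . X .
    . . X .
    . . X .
    . . X .
    . . . .
    . . . .
    . . . .

Answer: [10,1,7]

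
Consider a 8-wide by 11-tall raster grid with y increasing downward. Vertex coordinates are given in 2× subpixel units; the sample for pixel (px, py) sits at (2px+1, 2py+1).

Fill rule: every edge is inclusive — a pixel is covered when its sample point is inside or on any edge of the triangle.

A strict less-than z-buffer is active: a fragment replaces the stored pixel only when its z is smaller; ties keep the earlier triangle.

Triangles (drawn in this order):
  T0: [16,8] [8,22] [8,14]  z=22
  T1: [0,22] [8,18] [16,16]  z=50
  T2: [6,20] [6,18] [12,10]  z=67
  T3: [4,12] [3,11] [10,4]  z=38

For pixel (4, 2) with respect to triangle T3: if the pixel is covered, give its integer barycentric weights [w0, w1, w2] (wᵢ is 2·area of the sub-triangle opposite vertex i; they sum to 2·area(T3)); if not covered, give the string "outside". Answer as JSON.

T0:
  2·area = 64
  edge (16, 8)→(8, 22): d=(-8,14) inclusive
  edge (8, 22)→(8, 14): d=(0,-8) inclusive
  edge (8, 14)→(16, 8): d=(8,-6) inclusive
    (7,4)@(15, 9): e=[6,56,2] → #
    (6,5)@(13, 11): e=[18,40,6] → #
    (7,5)@(15, 11): e=[-10,56,18] → ·
    (5,6)@(11, 13): e=[30,24,10] → #
    (7,6)@(15, 13): e=[-26,56,34] → ·
    (4,7)@(9, 15): e=[42,8,14] → #
    (6,7)@(13, 15): e=[-14,40,38] → ·
    (4,8)@(9, 17): e=[26,8,30] → #
    (5,8)@(11, 17): e=[-2,24,42] → ·
    (4,9)@(9, 19): e=[10,8,46] → #
    (5,9)@(11, 19): e=[-18,24,58] → ·
    (4,10)@(9, 21): e=[-6,8,62] → ·
  covered (8 px):
    · · · · · · · ·
    · · · · · · · ·
    · · · · · · · ·
    · · · · · · · ·
    · · · · · · · #
    · · · · · · # ·
    · · · · · # # ·
    · · · · # # · ·
    · · · · # · · ·
    · · · · # · · ·
    · · · · · · · ·
T1:
  2·area = 16
  edge (0, 22)→(8, 18): d=(8,-4) inclusive
  edge (8, 18)→(16, 16): d=(8,-2) inclusive
  edge (16, 16)→(0, 22): d=(-16,6) inclusive
    (6,8)@(13, 17): e=[12,2,2] → #
    (7,8)@(15, 17): e=[20,6,-10] → ·
    (3,9)@(7, 19): e=[4,6,6] → #
    (4,9)@(9, 19): e=[12,10,-6] → ·
    (6,9)@(13, 19): e=[28,18,-30] → ·
    (3,10)@(7, 21): e=[20,22,-26] → ·
  covered (2 px):
    · · · · · · · ·
    · · · · · · · ·
    · · · · · · · ·
    · · · · · · · ·
    · · · · · · · ·
    · · · · · · · ·
    · · · · · · · ·
    · · · · · · · ·
    · · · · · · # ·
    · · · # · · · ·
    · · · · · · · ·
T2:
  2·area = 12
  edge (6, 20)→(6, 18): d=(0,-2) inclusive
  edge (6, 18)→(12, 10): d=(6,-8) inclusive
  edge (12, 10)→(6, 20): d=(-6,10) inclusive
    (7,2)@(15, 5): e=[18,-6,0] → ·  [on edge]
    (4,7)@(9, 15): e=[6,6,0] → #  [on edge]
    (5,7)@(11, 15): e=[10,22,-20] → ·
    (3,8)@(7, 17): e=[2,2,8] → #
    (4,8)@(9, 17): e=[6,18,-12] → ·
    (3,9)@(7, 19): e=[2,14,-4] → ·
  covered (2 px):
    · · · · · · · ·
    · · · · · · · ·
    · · · · · · · ·
    · · · · · · · ·
    · · · · · · · ·
    · · · · · · · ·
    · · · · · · · ·
    · · · · # · · ·
    · · · # · · · ·
    · · · · · · · ·
    · · · · · · · ·
T3:
  2·area = 14
  edge (4, 12)→(3, 11): d=(-1,-1) inclusive
  edge (3, 11)→(10, 4): d=(7,-7) inclusive
  edge (10, 4)→(4, 12): d=(-6,8) inclusive
    (6,0)@(13, 1): e=[20,0,-6] → ·  [on edge]
    (5,1)@(11, 3): e=[16,0,-2] → ·  [on edge]
    (4,2)@(9, 5): e=[12,0,2] → #  [on edge]
    (5,2)@(11, 5): e=[14,14,-14] → ·
    (3,3)@(7, 7): e=[8,0,6] → #  [on edge]
    (4,3)@(9, 7): e=[10,14,-10] → ·
    (0,4)@(1, 9): e=[0,-28,42] → ·  [on edge]
    (2,4)@(5, 9): e=[4,0,10] → #  [on edge]
    (3,4)@(7, 9): e=[6,14,-6] → ·
    (1,5)@(3, 11): e=[0,0,14] → #  [on edge]
    (2,5)@(5, 11): e=[2,14,-2] → ·
    (0,6)@(1, 13): e=[-4,0,18] → ·  [on edge]
    (2,6)@(5, 13): e=[0,28,-14] → ·  [on edge]
    (3,7)@(7, 15): e=[0,56,-42] → ·  [on edge]
    (4,8)@(9, 17): e=[0,84,-70] → ·  [on edge]
    (5,9)@(11, 19): e=[0,112,-98] → ·  [on edge]
    (6,10)@(13, 21): e=[0,140,-126] → ·  [on edge]
  covered (4 px):
    · · · · · · · ·
    · · · · · · · ·
    · · · · # · · ·
    · · · # · · · ·
    · · # · · · · ·
    · # · · · · · ·
    · · · · · · · ·
    · · · · · · · ·
    · · · · · · · ·
    · · · · · · · ·
    · · · · · · · ·

Final: [0,2,12]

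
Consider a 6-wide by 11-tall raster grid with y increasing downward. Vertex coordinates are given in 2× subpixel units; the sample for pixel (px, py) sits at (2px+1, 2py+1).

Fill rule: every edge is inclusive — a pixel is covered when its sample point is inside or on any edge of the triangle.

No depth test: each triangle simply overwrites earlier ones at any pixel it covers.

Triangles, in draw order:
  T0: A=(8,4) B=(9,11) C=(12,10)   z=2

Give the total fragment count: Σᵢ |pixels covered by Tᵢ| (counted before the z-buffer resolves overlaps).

T0:
  2·area = 22  (B↔C swapped to make it positive)
  edge (8, 4)→(12, 10): d=(4,6) inclusive
  edge (12, 10)→(9, 11): d=(-3,1) inclusive
  edge (9, 11)→(8, 4): d=(-1,-7) inclusive
    (4,3)@(9, 7): e=[6,12,4] → #
    (5,3)@(11, 7): e=[-6,10,18] → ·
    (4,4)@(9, 9): e=[14,6,2] → #
    (5,4)@(11, 9): e=[2,4,16] → #
    (4,5)@(9, 11): e=[22,0,0] → #  [on edge]
    (5,5)@(11, 11): e=[10,-2,14] → ·
    (1,6)@(3, 13): e=[66,0,-44] → ·  [on edge]
    (4,6)@(9, 13): e=[30,-6,-2] → ·
  covered (4 px):
    · · · · · ·
    · · · · · ·
    · · · · · ·
    · · · · # ·
    · · · · # #
    · · · · # ·
    · · · · · ·
    · · · · · ·
    · · · · · ·
    · · · · · ·
    · · · · · ·

Answer: 4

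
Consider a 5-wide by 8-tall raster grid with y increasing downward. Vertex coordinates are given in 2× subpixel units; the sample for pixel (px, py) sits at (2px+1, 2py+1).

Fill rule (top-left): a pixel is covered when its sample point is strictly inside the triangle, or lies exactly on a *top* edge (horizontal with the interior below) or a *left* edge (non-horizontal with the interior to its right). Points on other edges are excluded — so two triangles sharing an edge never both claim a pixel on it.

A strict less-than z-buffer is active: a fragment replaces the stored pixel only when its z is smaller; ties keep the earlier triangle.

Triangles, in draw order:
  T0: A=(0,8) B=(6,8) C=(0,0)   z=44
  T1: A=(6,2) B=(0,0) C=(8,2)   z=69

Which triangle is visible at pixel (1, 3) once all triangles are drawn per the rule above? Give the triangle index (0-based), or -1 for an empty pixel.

T0:
  2·area = 48  (B↔C swapped to make it positive)
  edge (0, 8)→(0, 0): d=(0,-8) top-left  bias=+0
  edge (0, 0)→(6, 8): d=(6,8) right/bottom  bias=-1
  edge (6, 8)→(0, 8): d=(-6,0) right/bottom  bias=-1
    (0,1)@(1, 3): e=[8,10,30] → #
    (1,1)@(3, 3): e=[24,-6,30] → ·
    (0,2)@(1, 5): e=[8,22,18] → #
    (1,2)@(3, 5): e=[24,6,18] → #
    (2,2)@(5, 5): e=[40,-10,18] → ·
    (0,3)@(1, 7): e=[8,34,6] → #
    (2,3)@(5, 7): e=[40,2,6] → #
    (3,3)@(7, 7): e=[56,-14,6] → ·
    (0,4)@(1, 9): e=[8,46,-6] → ·
    (1,4)@(3, 9): e=[24,30,-6] → ·
    (2,4)@(5, 9): e=[40,14,-6] → ·
  covered (6 px):
    · · · · ·
    # · · · ·
    # # · · ·
    # # # · ·
    · · · · ·
    · · · · ·
    · · · · ·
    · · · · ·
T1:
  2·area = 4
  edge (6, 2)→(0, 0): d=(-6,-2) top-left  bias=+0
  edge (0, 0)→(8, 2): d=(8,2) right/bottom  bias=-1
  edge (8, 2)→(6, 2): d=(-2,0) right/bottom  bias=-1
    (1,0)@(3, 1): e=[0,2,2] → #  [on edge]
    (2,0)@(5, 1): e=[4,-2,2] → ·
    (1,1)@(3, 3): e=[-12,18,-2] → ·
    (4,1)@(9, 3): e=[0,6,-2] → ·  [on edge]
  covered (1 px):
    · # · · ·
    · · · · ·
    · · · · ·
    · · · · ·
    · · · · ·
    · · · · ·
    · · · · ·
    · · · · ·

Z-buffer (winner per pixel, '.' = empty):
  . 1 . . .
  0 . . . .
  0 0 . . .
  0 0 0 . .
  . . . . .
  . . . . .
  . . . . .
  . . . . .

Answer: 0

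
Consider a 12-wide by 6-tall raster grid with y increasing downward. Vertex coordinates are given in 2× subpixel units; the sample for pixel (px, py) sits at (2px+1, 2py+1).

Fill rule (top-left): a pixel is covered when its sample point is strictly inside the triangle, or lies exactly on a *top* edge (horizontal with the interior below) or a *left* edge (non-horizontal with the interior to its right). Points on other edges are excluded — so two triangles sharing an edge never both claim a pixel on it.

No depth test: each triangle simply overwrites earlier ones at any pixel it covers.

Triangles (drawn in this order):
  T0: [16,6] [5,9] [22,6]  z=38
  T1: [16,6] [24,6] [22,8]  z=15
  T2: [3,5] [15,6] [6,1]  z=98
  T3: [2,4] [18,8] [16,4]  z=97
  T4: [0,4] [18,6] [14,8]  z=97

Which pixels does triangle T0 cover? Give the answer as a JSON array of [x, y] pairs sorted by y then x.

T0:
  2·area = 18  (B↔C swapped to make it positive)
  edge (16, 6)→(22, 6): d=(6,0) top-left  bias=+0
  edge (22, 6)→(5, 9): d=(-17,3) right/bottom  bias=-1
  edge (5, 9)→(16, 6): d=(11,-3) top-left  bias=+0
    (6,3)@(13, 7): e=[6,10,2] → #
    (7,3)@(15, 7): e=[6,4,8] → #
    (8,3)@(17, 7): e=[6,-2,14] → ·
    (2,4)@(5, 9): e=[18,0,0] → ·  [on edge]
    (6,4)@(13, 9): e=[18,-24,24] → ·
    (7,4)@(15, 9): e=[18,-30,30] → ·
  covered (2 px):
    · · · · · · · · · · · ·
    · · · · · · · · · · · ·
    · · · · · · · · · · · ·
    · · · · · · # # · · · ·
    · · · · · · · · · · · ·
    · · · · · · · · · · · ·
T1:
  2·area = 16
  edge (16, 6)→(24, 6): d=(8,0) top-left  bias=+0
  edge (24, 6)→(22, 8): d=(-2,2) right/bottom  bias=-1
  edge (22, 8)→(16, 6): d=(-6,-2) top-left  bias=+0
    (0,0)@(1, 1): e=[-40,56,0] → ·  [on edge]
    (3,1)@(7, 3): e=[-24,40,0] → ·  [on edge]
    (6,2)@(13, 5): e=[-8,24,0] → ·  [on edge]
    (9,3)@(19, 7): e=[8,8,0] → #  [on edge]
    (10,3)@(21, 7): e=[8,4,4] → #
    (11,3)@(23, 7): e=[8,0,8] → ·  [on edge]
    (9,4)@(19, 9): e=[24,4,-12] → ·
    (10,4)@(21, 9): e=[24,0,-8] → ·  [on edge]
    (9,5)@(19, 11): e=[40,0,-24] → ·  [on edge]
  covered (2 px):
    · · · · · · · · · · · ·
    · · · · · · · · · · · ·
    · · · · · · · · · · · ·
    · · · · · · · · · # # ·
    · · · · · · · · · · · ·
    · · · · · · · · · · · ·
T2:
  2·area = 51  (B↔C swapped to make it positive)
  edge (3, 5)→(6, 1): d=(3,-4) top-left  bias=+0
  edge (6, 1)→(15, 6): d=(9,5) right/bottom  bias=-1
  edge (15, 6)→(3, 5): d=(-12,-1) top-left  bias=+0
    (2,1)@(5, 3): e=[2,23,26] → #
    (3,1)@(7, 3): e=[10,13,28] → #
    (4,1)@(9, 3): e=[18,3,30] → #
    (5,1)@(11, 3): e=[26,-7,32] → ·
    (1,2)@(3, 5): e=[0,51,0] → #  [on edge]
    (5,2)@(11, 5): e=[32,11,8] → #
    (6,2)@(13, 5): e=[40,1,10] → #
    (7,2)@(15, 5): e=[48,-9,12] → ·
    (1,3)@(3, 7): e=[6,69,-24] → ·
    (2,3)@(5, 7): e=[14,59,-22] → ·
    (3,3)@(7, 7): e=[22,49,-20] → ·
    (4,3)@(9, 7): e=[30,39,-18] → ·
  covered (9 px):
    · · · · · · · · · · · ·
    · · # # # · · · · · · ·
    · # # # # # # · · · · ·
    · · · · · · · · · · · ·
    · · · · · · · · · · · ·
    · · · · · · · · · · · ·
T3:
  2·area = 56  (B↔C swapped to make it positive)
  edge (2, 4)→(16, 4): d=(14,0) top-left  bias=+0
  edge (16, 4)→(18, 8): d=(2,4) right/bottom  bias=-1
  edge (18, 8)→(2, 4): d=(-16,-4) top-left  bias=+0
    (3,2)@(7, 5): e=[14,38,4] → #
    (4,2)@(9, 5): e=[14,30,12] → #
    (5,2)@(11, 5): e=[14,22,20] → #
    (6,2)@(13, 5): e=[14,14,28] → #
    (7,2)@(15, 5): e=[14,6,36] → #
    (8,2)@(17, 5): e=[14,-2,44] → ·
    (3,3)@(7, 7): e=[42,42,-28] → ·
    (4,3)@(9, 7): e=[42,34,-20] → ·
    (5,3)@(11, 7): e=[42,26,-12] → ·
    (6,3)@(13, 7): e=[42,18,-4] → ·
    (7,3)@(15, 7): e=[42,10,4] → #
    (8,3)@(17, 7): e=[42,2,12] → #
  covered (7 px):
    · · · · · · · · · · · ·
    · · · · · · · · · · · ·
    · · · # # # # # · · · ·
    · · · · · · · # # · · ·
    · · · · · · · · · · · ·
    · · · · · · · · · · · ·
T4:
  2·area = 44
  edge (0, 4)→(18, 6): d=(18,2) right/bottom  bias=-1
  edge (18, 6)→(14, 8): d=(-4,2) right/bottom  bias=-1
  edge (14, 8)→(0, 4): d=(-14,-4) top-left  bias=+0
    (2,2)@(5, 5): e=[8,30,6] → #
    (3,2)@(7, 5): e=[4,26,14] → #
    (4,2)@(9, 5): e=[0,22,22] → ·  [on edge]
    (2,3)@(5, 7): e=[44,22,-22] → ·
    (3,3)@(7, 7): e=[40,18,-14] → ·
    (5,3)@(11, 7): e=[32,10,2] → #
    (6,3)@(13, 7): e=[28,6,10] → #
    (7,3)@(15, 7): e=[24,2,18] → #
    (8,3)@(17, 7): e=[20,-2,26] → ·
    (5,4)@(11, 9): e=[68,2,-26] → ·
    (6,4)@(13, 9): e=[64,-2,-18] → ·
    (7,4)@(15, 9): e=[60,-6,-10] → ·
  covered (5 px):
    · · · · · · · · · · · ·
    · · · · · · · · · · · ·
    · · # # · · · · · · · ·
    · · · · · # # # · · · ·
    · · · · · · · · · · · ·
    · · · · · · · · · · · ·

Answer: [[6,3],[7,3]]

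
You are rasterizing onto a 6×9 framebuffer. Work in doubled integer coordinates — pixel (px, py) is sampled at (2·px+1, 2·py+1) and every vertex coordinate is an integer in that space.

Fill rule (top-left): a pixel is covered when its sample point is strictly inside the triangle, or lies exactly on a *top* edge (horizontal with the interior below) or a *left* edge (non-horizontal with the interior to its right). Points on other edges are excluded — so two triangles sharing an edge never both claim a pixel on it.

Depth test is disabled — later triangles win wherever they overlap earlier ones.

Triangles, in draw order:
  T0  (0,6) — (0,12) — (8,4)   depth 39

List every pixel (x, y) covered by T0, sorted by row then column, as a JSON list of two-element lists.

T0:
  2·area = 48  (B↔C swapped to make it positive)
  edge (0, 6)→(8, 4): d=(8,-2) top-left  bias=+0
  edge (8, 4)→(0, 12): d=(-8,8) right/bottom  bias=-1
  edge (0, 12)→(0, 6): d=(0,-6) top-left  bias=+0
    (5,0)@(11, 1): e=[-18,0,66] → .  [on edge]
    (4,1)@(9, 3): e=[-6,0,54] → .  [on edge]
    (2,2)@(5, 5): e=[2,16,30] → X
    (3,2)@(7, 5): e=[6,0,42] → .  [on edge]
    (0,3)@(1, 7): e=[10,32,6] → X
    (1,3)@(3, 7): e=[14,16,18] → X
    (2,3)@(5, 7): e=[18,0,30] → .  [on edge]
    (0,4)@(1, 9): e=[26,16,6] → X
    (1,4)@(3, 9): e=[30,0,18] → .  [on edge]
    (0,5)@(1, 11): e=[42,0,6] → .  [on edge]
  covered (4 px):
    . . . . . .
    . . . . . .
    . . X . . .
    X X . . . .
    X . . . . .
    . . . . . .
    . . . . . .
    . . . . . .
    . . . . . .

Result: [[2,2],[0,3],[1,3],[0,4]]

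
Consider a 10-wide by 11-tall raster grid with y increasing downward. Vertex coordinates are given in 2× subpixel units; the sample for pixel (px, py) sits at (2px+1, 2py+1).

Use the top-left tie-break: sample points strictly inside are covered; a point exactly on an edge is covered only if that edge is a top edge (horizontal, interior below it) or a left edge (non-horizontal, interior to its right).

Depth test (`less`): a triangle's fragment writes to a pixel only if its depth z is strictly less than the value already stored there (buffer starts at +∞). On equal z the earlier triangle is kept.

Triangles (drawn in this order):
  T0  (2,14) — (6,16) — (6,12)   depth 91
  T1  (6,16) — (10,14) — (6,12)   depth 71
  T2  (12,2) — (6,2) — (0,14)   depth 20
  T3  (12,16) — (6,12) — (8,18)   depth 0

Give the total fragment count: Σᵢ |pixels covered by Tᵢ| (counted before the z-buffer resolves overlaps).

T0:
  2·area = 16  (B↔C swapped to make it positive)
  edge (2, 14)→(6, 12): d=(4,-2) top-left  bias=+0
  edge (6, 12)→(6, 16): d=(0,4) right/bottom  bias=-1
  edge (6, 16)→(2, 14): d=(-4,-2) top-left  bias=+0
    (2,6)@(5, 13): e=[2,4,10] → X
    (3,6)@(7, 13): e=[6,-4,14] → .
    (2,7)@(5, 15): e=[10,4,2] → X
    (3,7)@(7, 15): e=[14,-4,6] → .
    (2,8)@(5, 17): e=[18,4,-6] → .
  covered (2 px):
    . . . . . . . . . .
    . . . . . . . . . .
    . . . . . . . . . .
    . . . . . . . . . .
    . . . . . . . . . .
    . . . . . . . . . .
    . . X . . . . . . .
    . . X . . . . . . .
    . . . . . . . . . .
    . . . . . . . . . .
    . . . . . . . . . .
T1:
  2·area = 16  (B↔C swapped to make it positive)
  edge (6, 16)→(6, 12): d=(0,-4) top-left  bias=+0
  edge (6, 12)→(10, 14): d=(4,2) right/bottom  bias=-1
  edge (10, 14)→(6, 16): d=(-4,2) right/bottom  bias=-1
    (3,6)@(7, 13): e=[4,2,10] → X
    (4,6)@(9, 13): e=[12,-2,6] → .
    (3,7)@(7, 15): e=[4,10,2] → X
    (4,7)@(9, 15): e=[12,6,-2] → .
    (3,8)@(7, 17): e=[4,18,-6] → .
  covered (2 px):
    . . . . . . . . . .
    . . . . . . . . . .
    . . . . . . . . . .
    . . . . . . . . . .
    . . . . . . . . . .
    . . . . . . . . . .
    . . . X . . . . . .
    . . . X . . . . . .
    . . . . . . . . . .
    . . . . . . . . . .
    . . . . . . . . . .
T2:
  2·area = 72  (B↔C swapped to make it positive)
  edge (12, 2)→(0, 14): d=(-12,12) right/bottom  bias=-1
  edge (0, 14)→(6, 2): d=(6,-12) top-left  bias=+0
  edge (6, 2)→(12, 2): d=(6,0) top-left  bias=+0
    (6,0)@(13, 1): e=[0,78,-6] → .  [on edge]
    (3,1)@(7, 3): e=[48,18,6] → X
    (4,1)@(9, 3): e=[24,42,6] → X
    (5,1)@(11, 3): e=[0,66,6] → .  [on edge]
    (2,2)@(5, 5): e=[48,6,18] → X
    (4,2)@(9, 5): e=[0,54,18] → .  [on edge]
    (2,3)@(5, 7): e=[24,18,30] → X
    (3,3)@(7, 7): e=[0,42,30] → .  [on edge]
    (1,4)@(3, 9): e=[24,6,42] → X
    (2,4)@(5, 9): e=[0,30,42] → .  [on edge]
    (1,5)@(3, 11): e=[0,18,54] → .  [on edge]
    (0,6)@(1, 13): e=[0,6,66] → .  [on edge]
  covered (6 px):
    . . . . . . . . . .
    . . . X X . . . . .
    . . X X . . . . . .
    . . X . . . . . . .
    . X . . . . . . . .
    . . . . . . . . . .
    . . . . . . . . . .
    . . . . . . . . . .
    . . . . . . . . . .
    . . . . . . . . . .
    . . . . . . . . . .
T3:
  2·area = 28  (B↔C swapped to make it positive)
  edge (12, 16)→(8, 18): d=(-4,2) right/bottom  bias=-1
  edge (8, 18)→(6, 12): d=(-2,-6) top-left  bias=+0
  edge (6, 12)→(12, 16): d=(6,4) right/bottom  bias=-1
    (1,1)@(3, 3): e=[70,0,-42] → .  [on edge]
    (2,4)@(5, 9): e=[42,0,-14] → .  [on edge]
    (3,6)@(7, 13): e=[22,4,2] → X
    (4,6)@(9, 13): e=[18,16,-6] → .
    (3,7)@(7, 15): e=[14,0,14] → X  [on edge]
    (4,7)@(9, 15): e=[10,12,6] → X
    (5,7)@(11, 15): e=[6,24,-2] → .
    (3,8)@(7, 17): e=[6,-4,26] → .
    (4,8)@(9, 17): e=[2,8,18] → X
    (5,8)@(11, 17): e=[-2,20,10] → .
    (4,9)@(9, 19): e=[-6,4,30] → .
    (4,10)@(9, 21): e=[-14,0,42] → .  [on edge]
  covered (4 px):
    . . . . . . . . . .
    . . . . . . . . . .
    . . . . . . . . . .
    . . . . . . . . . .
    . . . . . . . . . .
    . . . . . . . . . .
    . . . X . . . . . .
    . . . X X . . . . .
    . . . . X . . . . .
    . . . . . . . . . .
    . . . . . . . . . .

Result: 14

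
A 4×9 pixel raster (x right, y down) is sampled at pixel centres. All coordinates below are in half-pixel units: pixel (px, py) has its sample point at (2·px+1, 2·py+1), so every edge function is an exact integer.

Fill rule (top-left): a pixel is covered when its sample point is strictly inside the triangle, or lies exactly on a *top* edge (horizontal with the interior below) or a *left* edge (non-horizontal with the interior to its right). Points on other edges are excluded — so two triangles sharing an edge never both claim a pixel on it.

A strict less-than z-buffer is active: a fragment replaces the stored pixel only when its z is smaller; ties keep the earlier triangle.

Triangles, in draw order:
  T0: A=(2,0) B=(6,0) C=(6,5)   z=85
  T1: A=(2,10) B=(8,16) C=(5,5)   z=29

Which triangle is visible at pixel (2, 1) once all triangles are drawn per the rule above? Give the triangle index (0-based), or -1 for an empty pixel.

T0:
  2·area = 20
  edge (2, 0)→(6, 0): d=(4,0) top-left  bias=+0
  edge (6, 0)→(6, 5): d=(0,5) right/bottom  bias=-1
  edge (6, 5)→(2, 0): d=(-4,-5) top-left  bias=+0
    (1,0)@(3, 1): e=[4,15,1] → X
    (2,0)@(5, 1): e=[4,5,11] → X
    (3,0)@(7, 1): e=[4,-5,21] → .
    (1,1)@(3, 3): e=[12,15,-7] → .
    (2,1)@(5, 3): e=[12,5,3] → X
    (3,1)@(7, 3): e=[12,-5,13] → .
    (2,2)@(5, 5): e=[20,5,-5] → .
  covered (3 px):
    . X X .
    . . X .
    . . . .
    . . . .
    . . . .
    . . . .
    . . . .
    . . . .
    . . . .
T1:
  2·area = 48  (B↔C swapped to make it positive)
  edge (2, 10)→(5, 5): d=(3,-5) top-left  bias=+0
  edge (5, 5)→(8, 16): d=(3,11) right/bottom  bias=-1
  edge (8, 16)→(2, 10): d=(-6,-6) top-left  bias=+0
    (2,2)@(5, 5): e=[0,0,48] → .  [on edge]
    (2,3)@(5, 7): e=[6,6,36] → X
    (3,3)@(7, 7): e=[16,-16,48] → .
    (0,4)@(1, 9): e=[-8,56,0] → .  [on edge]
    (1,4)@(3, 9): e=[2,34,12] → X
    (3,4)@(7, 9): e=[22,-10,36] → .
    (1,5)@(3, 11): e=[8,40,0] → X  [on edge]
    (3,5)@(7, 11): e=[28,-4,24] → .
    (1,6)@(3, 13): e=[14,46,-12] → .
    (2,6)@(5, 13): e=[24,24,0] → X  [on edge]
    (3,6)@(7, 13): e=[34,2,12] → X
    (2,7)@(5, 15): e=[30,30,-12] → .
    (3,7)@(7, 15): e=[40,8,0] → X  [on edge]
  covered (8 px):
    . . . .
    . . . .
    . . . .
    . . X .
    . X X .
    . X X .
    . . X X
    . . . X
    . . . .

Z-buffer (winner per pixel, '.' = empty):
  . 0 0 .
  . . 0 .
  . . . .
  . . 1 .
  . 1 1 .
  . 1 1 .
  . . 1 1
  . . . 1
  . . . .

Answer: 0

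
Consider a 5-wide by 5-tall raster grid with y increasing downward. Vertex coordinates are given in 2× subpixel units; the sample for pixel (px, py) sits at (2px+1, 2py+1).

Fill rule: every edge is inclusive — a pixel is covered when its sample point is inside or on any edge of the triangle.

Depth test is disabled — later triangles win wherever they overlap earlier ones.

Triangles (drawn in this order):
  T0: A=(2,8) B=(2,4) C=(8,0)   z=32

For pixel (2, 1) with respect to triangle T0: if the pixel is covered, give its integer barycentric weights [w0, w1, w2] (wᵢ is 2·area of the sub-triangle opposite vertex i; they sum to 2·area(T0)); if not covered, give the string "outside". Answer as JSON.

T0:
  2·area = 24
  edge (2, 8)→(2, 4): d=(0,-4) inclusive
  edge (2, 4)→(8, 0): d=(6,-4) inclusive
  edge (8, 0)→(2, 8): d=(-6,8) inclusive
    (3,0)@(7, 1): e=[20,2,2] → X
    (4,0)@(9, 1): e=[28,10,-14] → .
    (2,1)@(5, 3): e=[12,6,6] → X
    (3,1)@(7, 3): e=[20,14,-10] → .
    (1,2)@(3, 5): e=[4,10,10] → X
    (2,2)@(5, 5): e=[12,18,-6] → .
    (1,3)@(3, 7): e=[4,22,-2] → .
  covered (3 px):
    . . . X .
    . . X . .
    . X . . .
    . . . . .
    . . . . .

Final: [6,6,12]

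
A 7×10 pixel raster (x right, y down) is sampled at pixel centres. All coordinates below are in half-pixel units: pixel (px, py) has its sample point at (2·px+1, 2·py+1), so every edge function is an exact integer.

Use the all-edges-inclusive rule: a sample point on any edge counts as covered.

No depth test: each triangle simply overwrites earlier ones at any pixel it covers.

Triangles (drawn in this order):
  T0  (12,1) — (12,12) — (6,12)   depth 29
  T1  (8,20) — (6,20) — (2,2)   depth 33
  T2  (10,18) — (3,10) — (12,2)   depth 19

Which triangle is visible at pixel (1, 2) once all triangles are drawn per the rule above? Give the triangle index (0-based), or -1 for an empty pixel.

T0:
  2·area = 66
  edge (12, 1)→(12, 12): d=(0,11) inclusive
  edge (12, 12)→(6, 12): d=(-6,0) inclusive
  edge (6, 12)→(12, 1): d=(6,-11) inclusive
    (5,1)@(11, 3): e=[11,54,1] → █
    (6,1)@(13, 3): e=[-11,54,23] → ·
    (5,2)@(11, 5): e=[11,42,13] → █
    (6,2)@(13, 5): e=[-11,42,35] → ·
    (4,3)@(9, 7): e=[33,30,3] → █
    (6,3)@(13, 7): e=[-11,30,47] → ·
    (4,4)@(9, 9): e=[33,18,15] → █
    (6,4)@(13, 9): e=[-11,18,59] → ·
    (3,5)@(7, 11): e=[55,6,5] → █
    (6,5)@(13, 11): e=[-11,6,71] → ·
    (3,6)@(7, 13): e=[55,-6,17] → ·
    (4,6)@(9, 13): e=[33,-6,39] → ·
  covered (9 px):
    · · · · · · ·
    · · · · · █ ·
    · · · · · █ ·
    · · · · █ █ ·
    · · · · █ █ ·
    · · · █ █ █ ·
    · · · · · · ·
    · · · · · · ·
    · · · · · · ·
    · · · · · · ·
T1:
  2·area = 36
  edge (8, 20)→(6, 20): d=(-2,0) inclusive
  edge (6, 20)→(2, 2): d=(-4,-18) inclusive
  edge (2, 2)→(8, 20): d=(6,18) inclusive
    (1,2)@(3, 5): e=[30,6,0] → █  [on edge]
    (2,2)@(5, 5): e=[30,42,-36] → ·
    (1,3)@(3, 7): e=[26,-2,12] → ·
    (2,5)@(5, 11): e=[18,18,0] → █  [on edge]
    (3,5)@(7, 11): e=[18,54,-36] → ·
    (2,6)@(5, 13): e=[14,10,12] → █
    (3,6)@(7, 13): e=[14,46,-24] → ·
    (2,7)@(5, 15): e=[10,2,24] → █
    (3,7)@(7, 15): e=[10,38,-12] → ·
    (2,8)@(5, 17): e=[6,-6,36] → ·
    (3,8)@(7, 17): e=[6,30,0] → █  [on edge]
    (4,8)@(9, 17): e=[6,66,-36] → ·
  covered (6 px):
    · · · · · · ·
    · · · · · · ·
    · █ · · · · ·
    · · · · · · ·
    · · · · · · ·
    · · █ · · · ·
    · · █ · · · ·
    · · █ · · · ·
    · · · █ · · ·
    · · · █ · · ·
T2:
  2·area = 128
  edge (10, 18)→(3, 10): d=(-7,-8) inclusive
  edge (3, 10)→(12, 2): d=(9,-8) inclusive
  edge (12, 2)→(10, 18): d=(-2,16) inclusive
    (5,1)@(11, 3): e=[113,1,14] → █
    (6,1)@(13, 3): e=[129,17,-18] → ·
    (4,2)@(9, 5): e=[83,3,42] → █
    (6,2)@(13, 5): e=[115,35,-22] → ·
    (3,3)@(7, 7): e=[53,5,70] → █
    (6,3)@(13, 7): e=[101,53,-26] → ·
    (2,4)@(5, 9): e=[23,7,98] → █
    (6,4)@(13, 9): e=[87,71,-30] → ·
    (2,5)@(5, 11): e=[9,25,94] → █
    (5,5)@(11, 11): e=[57,73,-2] → ·
    (2,6)@(5, 13): e=[-5,43,90] → ·
    (3,6)@(7, 13): e=[11,59,58] → █
  covered (16 px):
    · · · · · · ·
    · · · · · █ ·
    · · · · █ █ ·
    · · · █ █ █ ·
    · · █ █ █ █ ·
    · · █ █ █ · ·
    · · · █ █ · ·
    · · · · █ · ·
    · · · · · · ·
    · · · · · · ·

Z-buffer (winner per pixel, '.' = empty):
  . . . . . . .
  . . . . . 2 .
  . 1 . . 2 2 .
  . . . 2 2 2 .
  . . 2 2 2 2 .
  . . 2 2 2 0 .
  . . 1 2 2 . .
  . . 1 . 2 . .
  . . . 1 . . .
  . . . 1 . . .

Result: 1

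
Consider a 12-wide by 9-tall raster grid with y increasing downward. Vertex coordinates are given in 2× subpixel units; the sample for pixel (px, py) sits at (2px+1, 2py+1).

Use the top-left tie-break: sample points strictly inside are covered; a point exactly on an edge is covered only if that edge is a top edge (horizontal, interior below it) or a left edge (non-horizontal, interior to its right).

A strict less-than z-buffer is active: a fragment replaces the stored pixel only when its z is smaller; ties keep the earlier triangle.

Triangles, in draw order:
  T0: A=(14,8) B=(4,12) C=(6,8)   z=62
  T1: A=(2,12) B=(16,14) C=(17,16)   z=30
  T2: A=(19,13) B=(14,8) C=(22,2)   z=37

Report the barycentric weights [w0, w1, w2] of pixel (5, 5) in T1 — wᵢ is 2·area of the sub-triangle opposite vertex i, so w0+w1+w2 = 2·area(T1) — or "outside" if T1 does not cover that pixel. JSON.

T0:
  2·area = 32
  edge (14, 8)→(4, 12): d=(-10,4) right/bottom  bias=-1
  edge (4, 12)→(6, 8): d=(2,-4) top-left  bias=+0
  edge (6, 8)→(14, 8): d=(8,0) top-left  bias=+0
    (3,4)@(7, 9): e=[18,6,8] → X
    (4,4)@(9, 9): e=[10,14,8] → X
    (5,4)@(11, 9): e=[2,22,8] → X
    (6,4)@(13, 9): e=[-6,30,8] → .
    (2,5)@(5, 11): e=[6,2,24] → X
    (3,5)@(7, 11): e=[-2,10,24] → .
    (4,5)@(9, 11): e=[-10,18,24] → .
    (5,5)@(11, 11): e=[-18,26,24] → .
    (2,6)@(5, 13): e=[-14,6,40] → .
  covered (4 px):
    . . . . . . . . . . . .
    . . . . . . . . . . . .
    . . . . . . . . . . . .
    . . . . . . . . . . . .
    . . . X X X . . . . . .
    . . X . . . . . . . . .
    . . . . . . . . . . . .
    . . . . . . . . . . . .
    . . . . . . . . . . . .
T1:
  2·area = 26
  edge (2, 12)→(16, 14): d=(14,2) right/bottom  bias=-1
  edge (16, 14)→(17, 16): d=(1,2) right/bottom  bias=-1
  edge (17, 16)→(2, 12): d=(-15,-4) top-left  bias=+0
    (3,6)@(7, 13): e=[4,17,5] → X
    (4,6)@(9, 13): e=[0,13,13] → .  [on edge]
    (3,7)@(7, 15): e=[32,19,-25] → .
    (7,7)@(15, 15): e=[16,3,7] → X
    (8,7)@(17, 15): e=[12,-1,15] → .
    (11,7)@(23, 15): e=[0,-13,39] → .  [on edge]
    (7,8)@(15, 17): e=[44,5,-23] → .
  covered (2 px):
    . . . . . . . . . . . .
    . . . . . . . . . . . .
    . . . . . . . . . . . .
    . . . . . . . . . . . .
    . . . . . . . . . . . .
    . . . . . . . . . . . .
    . . . X . . . . . . . .
    . . . . . . . X . . . .
    . . . . . . . . . . . .
T2:
  2·area = 70
  edge (19, 13)→(14, 8): d=(-5,-5) top-left  bias=+0
  edge (14, 8)→(22, 2): d=(8,-6) top-left  bias=+0
  edge (22, 2)→(19, 13): d=(-3,11) right/bottom  bias=-1
    (3,0)@(7, 1): e=[0,-98,168] → .  [on edge]
    (4,1)@(9, 3): e=[0,-70,140] → .  [on edge]
    (10,1)@(21, 3): e=[60,2,8] → X
    (11,1)@(23, 3): e=[70,14,-14] → .
    (5,2)@(11, 5): e=[0,-42,112] → .  [on edge]
    (9,2)@(19, 5): e=[40,6,24] → X
    (11,2)@(23, 5): e=[60,30,-20] → .
    (6,3)@(13, 7): e=[0,-14,84] → .  [on edge]
    (8,3)@(17, 7): e=[20,10,40] → X
    (10,3)@(21, 7): e=[40,34,-4] → .
    (7,4)@(15, 9): e=[0,14,56] → X  [on edge]
    (10,4)@(21, 9): e=[30,50,-10] → .
    (8,5)@(17, 11): e=[0,42,28] → X  [on edge]
    (9,6)@(19, 13): e=[0,70,0] → .  [on edge]
    (10,7)@(21, 15): e=[0,98,-28] → .  [on edge]
    (11,8)@(23, 17): e=[0,126,-56] → .  [on edge]
  covered (10 px):
    . . . . . . . . . . . .
    . . . . . . . . . . X .
    . . . . . . . . . X X .
    . . . . . . . . X X . .
    . . . . . . . X X X . .
    . . . . . . . . X X . .
    . . . . . . . . . . . .
    . . . . . . . . . . . .
    . . . . . . . . . . . .

Answer: "outside"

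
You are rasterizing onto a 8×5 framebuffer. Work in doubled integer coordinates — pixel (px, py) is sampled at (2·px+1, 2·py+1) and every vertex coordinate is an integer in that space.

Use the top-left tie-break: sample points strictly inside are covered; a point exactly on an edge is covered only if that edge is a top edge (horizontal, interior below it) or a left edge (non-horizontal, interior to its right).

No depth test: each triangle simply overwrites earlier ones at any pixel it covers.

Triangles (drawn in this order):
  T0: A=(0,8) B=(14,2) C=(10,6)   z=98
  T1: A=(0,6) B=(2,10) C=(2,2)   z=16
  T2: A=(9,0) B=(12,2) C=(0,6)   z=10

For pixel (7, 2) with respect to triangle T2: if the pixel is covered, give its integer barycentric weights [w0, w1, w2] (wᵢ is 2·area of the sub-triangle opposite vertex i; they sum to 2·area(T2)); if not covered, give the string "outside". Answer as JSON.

T0:
  2·area = 32
  edge (0, 8)→(14, 2): d=(14,-6) top-left  bias=+0
  edge (14, 2)→(10, 6): d=(-4,4) right/bottom  bias=-1
  edge (10, 6)→(0, 8): d=(-10,2) right/bottom  bias=-1
    (7,0)@(15, 1): e=[-8,0,40] → .  [on edge]
    (6,1)@(13, 3): e=[8,0,24] → .  [on edge]
    (3,2)@(7, 5): e=[0,16,16] → X  [on edge]
    (4,2)@(9, 5): e=[12,8,12] → X
    (5,2)@(11, 5): e=[24,0,8] → .  [on edge]
    (7,2)@(15, 5): e=[48,-16,0] → .  [on edge]
    (1,3)@(3, 7): e=[4,24,4] → X
    (2,3)@(5, 7): e=[16,16,0] → .  [on edge]
    (3,3)@(7, 7): e=[28,8,-4] → .
    (4,3)@(9, 7): e=[40,0,-8] → .  [on edge]
    (1,4)@(3, 9): e=[32,16,-16] → .
    (3,4)@(7, 9): e=[56,0,-24] → .  [on edge]
  covered (3 px):
    . . . . . . . .
    . . . . . . . .
    . . . X X . . .
    . X . . . . . .
    . . . . . . . .
T1:
  2·area = 16  (B↔C swapped to make it positive)
  edge (0, 6)→(2, 2): d=(2,-4) top-left  bias=+0
  edge (2, 2)→(2, 10): d=(0,8) right/bottom  bias=-1
  edge (2, 10)→(0, 6): d=(-2,-4) top-left  bias=+0
    (0,2)@(1, 5): e=[2,8,6] → X
    (1,2)@(3, 5): e=[10,-8,14] → .
    (0,3)@(1, 7): e=[6,8,2] → X
    (1,3)@(3, 7): e=[14,-8,10] → .
    (0,4)@(1, 9): e=[10,8,-2] → .
  covered (2 px):
    . . . . . . . .
    . . . . . . . .
    X . . . . . . .
    X . . . . . . .
    . . . . . . . .
T2:
  2·area = 36
  edge (9, 0)→(12, 2): d=(3,2) right/bottom  bias=-1
  edge (12, 2)→(0, 6): d=(-12,4) right/bottom  bias=-1
  edge (0, 6)→(9, 0): d=(9,-6) top-left  bias=+0
    (4,0)@(9, 1): e=[3,24,9] → X
    (5,0)@(11, 1): e=[-1,16,21] → .
    (7,0)@(15, 1): e=[-9,0,45] → .  [on edge]
    (2,1)@(5, 3): e=[17,16,3] → X
    (3,1)@(7, 3): e=[13,8,15] → X
    (4,1)@(9, 3): e=[9,0,27] → .  [on edge]
    (1,2)@(3, 5): e=[27,0,9] → .  [on edge]
    (2,2)@(5, 5): e=[23,-8,21] → .
    (3,2)@(7, 5): e=[19,-16,33] → .
  covered (3 px):
    . . . . X . . .
    . . X X . . . .
    . . . . . . . .
    . . . . . . . .
    . . . . . . . .

Final: "outside"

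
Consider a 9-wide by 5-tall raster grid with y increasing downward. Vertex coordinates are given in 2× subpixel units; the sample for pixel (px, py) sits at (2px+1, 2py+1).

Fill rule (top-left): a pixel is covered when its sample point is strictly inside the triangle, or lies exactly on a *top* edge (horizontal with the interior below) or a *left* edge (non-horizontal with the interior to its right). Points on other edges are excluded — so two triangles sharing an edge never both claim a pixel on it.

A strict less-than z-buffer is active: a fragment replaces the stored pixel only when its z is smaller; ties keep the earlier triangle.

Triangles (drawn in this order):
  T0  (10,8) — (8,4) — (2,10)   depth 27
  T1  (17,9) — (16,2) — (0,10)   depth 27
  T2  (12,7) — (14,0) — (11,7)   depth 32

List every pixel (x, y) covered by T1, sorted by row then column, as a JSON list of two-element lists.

T0:
  2·area = 36  (B↔C swapped to make it positive)
  edge (10, 8)→(2, 10): d=(-8,2) right/bottom  bias=-1
  edge (2, 10)→(8, 4): d=(6,-6) top-left  bias=+0
  edge (8, 4)→(10, 8): d=(2,4) right/bottom  bias=-1
    (5,0)@(11, 1): e=[54,0,-18] → ·  [on edge]
    (4,1)@(9, 3): e=[42,0,-6] → ·  [on edge]
    (3,2)@(7, 5): e=[30,0,6] → █  [on edge]
    (4,2)@(9, 5): e=[26,12,-2] → ·
    (2,3)@(5, 7): e=[18,0,18] → █  [on edge]
    (4,3)@(9, 7): e=[10,24,2] → █
    (5,3)@(11, 7): e=[6,36,-6] → ·
    (1,4)@(3, 9): e=[6,0,30] → █  [on edge]
    (3,4)@(7, 9): e=[-2,24,14] → ·
    (4,4)@(9, 9): e=[-6,36,6] → ·
  covered (6 px):
    · · · · · · · · ·
    · · · · · · · · ·
    · · · █ · · · · ·
    · · █ █ █ · · · ·
    · █ █ · · · · · ·
T1:
  2·area = 120  (B↔C swapped to make it positive)
  edge (17, 9)→(0, 10): d=(-17,1) right/bottom  bias=-1
  edge (0, 10)→(16, 2): d=(16,-8) top-left  bias=+0
  edge (16, 2)→(17, 9): d=(1,7) right/bottom  bias=-1
    (7,1)@(15, 3): e=[104,8,8] → █
    (8,1)@(17, 3): e=[102,24,-6] → ·
    (5,2)@(11, 5): e=[74,8,38] → █
    (6,2)@(13, 5): e=[72,24,24] → █
    (8,2)@(17, 5): e=[68,56,-4] → ·
    (3,3)@(7, 7): e=[44,8,68] → █
    (4,3)@(9, 7): e=[42,24,54] → █
    (8,3)@(17, 7): e=[34,88,-2] → ·
    (1,4)@(3, 9): e=[14,8,98] → █
    (2,4)@(5, 9): e=[12,24,84] → █
    (8,4)@(17, 9): e=[0,120,0] → ·  [on edge]
  covered (16 px):
    · · · · · · · · ·
    · · · · · · · █ ·
    · · · · · █ █ █ ·
    · · · █ █ █ █ █ ·
    · █ █ █ █ █ █ █ ·
T2:
  2·area = 7  (B↔C swapped to make it positive)
  edge (12, 7)→(11, 7): d=(-1,0) right/bottom  bias=-1
  edge (11, 7)→(14, 0): d=(3,-7) top-left  bias=+0
  edge (14, 0)→(12, 7): d=(-2,7) right/bottom  bias=-1
    (6,1)@(13, 3): e=[4,2,1] → █
    (7,1)@(15, 3): e=[4,16,-13] → ·
    (6,2)@(13, 5): e=[2,8,-3] → ·
    (0,3)@(1, 7): e=[0,-70,77] → ·  [on edge]
    (1,3)@(3, 7): e=[0,-56,63] → ·  [on edge]
    (2,3)@(5, 7): e=[0,-42,49] → ·  [on edge]
    (3,3)@(7, 7): e=[0,-28,35] → ·  [on edge]
    (4,3)@(9, 7): e=[0,-14,21] → ·  [on edge]
    (5,3)@(11, 7): e=[0,0,7] → ·  [on edge]
    (6,3)@(13, 7): e=[0,14,-7] → ·  [on edge]
    (7,3)@(15, 7): e=[0,28,-21] → ·  [on edge]
    (8,3)@(17, 7): e=[0,42,-35] → ·  [on edge]
  covered (1 px):
    · · · · · · · · ·
    · · · · · · █ · ·
    · · · · · · · · ·
    · · · · · · · · ·
    · · · · · · · · ·

Final: [[7,1],[5,2],[6,2],[7,2],[3,3],[4,3],[5,3],[6,3],[7,3],[1,4],[2,4],[3,4],[4,4],[5,4],[6,4],[7,4]]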